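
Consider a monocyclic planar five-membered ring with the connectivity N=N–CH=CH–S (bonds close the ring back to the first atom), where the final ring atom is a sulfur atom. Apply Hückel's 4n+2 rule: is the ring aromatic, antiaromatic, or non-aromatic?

The p orbitals form a continuous loop: each doubly-bonded ring atom is sp² with one p-orbital electron; each sp² =N– keeps its lone pair in-plane and puts one electron into the π system; the sulfur donates one lone pair from its p orbital. The ring is fully conjugated.
Counting π electrons: 2 × 2 = 4 from the double-bond units + 2 from the S atom = 6.
Since 6 = 4·1 + 2, the ring meets the 4n+2 criterion.

Aromatic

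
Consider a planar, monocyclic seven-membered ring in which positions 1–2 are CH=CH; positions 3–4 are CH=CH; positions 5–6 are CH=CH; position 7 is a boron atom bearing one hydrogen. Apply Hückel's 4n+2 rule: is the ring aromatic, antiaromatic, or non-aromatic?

Aromatic

Every ring atom contributes a p orbital perpendicular to the ring (the double-bond atoms are sp², each contributing one p electron; the boron has an empty p orbital), so the π system is cyclic and fully conjugated.
Tallying contributions gives 3 × 2 = 6 from the double-bond units + 0 from the BH atom = 6.
That gives a 4n+2 count (6, n = 1).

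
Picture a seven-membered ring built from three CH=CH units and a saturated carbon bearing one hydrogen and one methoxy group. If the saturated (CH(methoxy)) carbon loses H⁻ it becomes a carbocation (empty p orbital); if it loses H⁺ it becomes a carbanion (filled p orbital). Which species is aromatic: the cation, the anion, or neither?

The cation

Once that carbon is sp², every ring atom has a p orbital and both ions are fully conjugated.
Cation: 3 × 2 + 0 = 6 π electrons → 4(1)+2, aromatic.
Anion: 3 × 2 + 2 = 8 π electrons → 4(2), antiaromatic.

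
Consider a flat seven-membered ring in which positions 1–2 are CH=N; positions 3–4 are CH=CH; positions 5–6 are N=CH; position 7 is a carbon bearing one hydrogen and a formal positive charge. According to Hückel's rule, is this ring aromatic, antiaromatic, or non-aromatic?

Aromatic

The p orbitals form a continuous loop: each doubly-bonded ring atom is sp² with one p-orbital electron; the doubly-bonded nitrogens are pyridine-type — their lone pairs lie in the ring plane, leaving one electron in the p orbital; the carbocation has an empty p orbital. The ring is fully conjugated.
Counting π electrons: 3 × 2 = 6 from the double-bond units + 0 from the CH(+) atom = 6.
6 = 4(1) + 2, which satisfies Hückel's 4n+2 rule.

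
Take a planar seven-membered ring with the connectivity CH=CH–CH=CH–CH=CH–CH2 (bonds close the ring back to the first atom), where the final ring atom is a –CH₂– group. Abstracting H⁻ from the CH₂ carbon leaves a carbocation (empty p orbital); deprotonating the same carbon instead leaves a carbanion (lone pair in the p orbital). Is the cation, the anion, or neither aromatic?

In both ions every ring atom is sp² and contributes a p orbital, so both rings are fully conjugated.
Cation: 3 × 2 + 0 = 6 π electrons → 4(1)+2, aromatic.
Anion: 3 × 2 + 2 = 8 π electrons → 4(2), antiaromatic.

The cation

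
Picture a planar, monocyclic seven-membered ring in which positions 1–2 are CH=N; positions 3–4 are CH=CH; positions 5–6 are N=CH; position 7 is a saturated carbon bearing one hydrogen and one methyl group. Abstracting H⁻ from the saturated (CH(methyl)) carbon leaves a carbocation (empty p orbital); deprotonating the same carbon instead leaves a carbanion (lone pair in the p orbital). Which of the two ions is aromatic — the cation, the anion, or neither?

The cation

Once that carbon is sp², every ring atom has a p orbital and both ions are fully conjugated.
Cation: 3 × 2 + 0 = 6 π electrons → 4(1)+2, aromatic.
Anion: 3 × 2 + 2 = 8 π electrons → 4(2), antiaromatic.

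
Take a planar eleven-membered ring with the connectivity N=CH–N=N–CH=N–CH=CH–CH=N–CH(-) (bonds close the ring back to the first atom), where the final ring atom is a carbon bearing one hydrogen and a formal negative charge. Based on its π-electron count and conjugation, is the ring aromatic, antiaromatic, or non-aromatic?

Antiaromatic

The p orbitals form a continuous loop: the double-bond atoms are sp², each contributing one p electron; the doubly-bonded nitrogens are pyridine-type — their lone pairs lie in the ring plane, leaving one electron in the p orbital; the carbanion's lone pair occupies the p orbital. The ring is fully conjugated.
π-electron count: 5 × 2 = 10 from the double-bond units + 2 from the CH(-) atom = 12.
A 4n π count (12, n = 3) in a planar conjugated ring means antiaromatic.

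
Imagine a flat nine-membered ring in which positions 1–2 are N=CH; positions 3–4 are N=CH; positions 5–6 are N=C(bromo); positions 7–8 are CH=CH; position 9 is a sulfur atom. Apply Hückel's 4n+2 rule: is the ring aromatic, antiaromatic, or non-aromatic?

Aromatic

All ring atoms are sp² and supply a p orbital to the ring (every atom in a ring double bond is sp² and brings one electron to the p orbital; the doubly-bonded nitrogens are pyridine-type — their lone pairs lie in the ring plane, leaving one electron in the p orbital; the sulfur donates one lone pair from its p orbital); the conjugation is uninterrupted.
Tallying contributions gives 4 × 2 = 8 from the double-bond units + 2 from the S atom = 10.
10 = 4(2) + 2, which satisfies Hückel's 4n+2 rule.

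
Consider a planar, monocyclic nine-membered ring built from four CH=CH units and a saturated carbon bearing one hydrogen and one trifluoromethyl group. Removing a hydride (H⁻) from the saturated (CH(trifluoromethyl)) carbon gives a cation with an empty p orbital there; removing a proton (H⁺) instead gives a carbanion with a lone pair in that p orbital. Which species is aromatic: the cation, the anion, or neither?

The anion

In both ions every ring atom is sp² and contributes a p orbital, so both rings are fully conjugated.
Cation: 4 × 2 + 0 = 8 π electrons → 4(2), antiaromatic.
Anion: 4 × 2 + 2 = 10 π electrons → 4(2)+2, aromatic.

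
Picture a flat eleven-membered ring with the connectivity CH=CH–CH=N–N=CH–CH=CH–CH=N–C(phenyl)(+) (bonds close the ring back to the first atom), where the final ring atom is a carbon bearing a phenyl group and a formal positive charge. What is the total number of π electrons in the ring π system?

10

Every ring atom contributes a p orbital perpendicular to the ring (each doubly-bonded ring atom is sp² with one p-orbital electron; each =N– nitrogen is pyridine-type (lone pair in the sp² plane, one electron in the p orbital); the carbocation has an empty p orbital), so the π system is cyclic and fully conjugated.
Tallying contributions gives 5 × 2 = 10 from the double-bond units + 0 from the C(phenyl)(+) atom = 10.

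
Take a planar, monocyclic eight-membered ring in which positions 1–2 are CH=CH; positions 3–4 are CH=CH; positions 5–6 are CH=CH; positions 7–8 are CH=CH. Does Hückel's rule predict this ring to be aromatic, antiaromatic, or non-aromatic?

The p orbitals form a continuous loop: the double-bond atoms are sp², each contributing one p electron. The ring is fully conjugated.
Tallying contributions gives 4 × 2 = 8 from the 4 double-bond units.
With 8 = 4·2 π electrons, Hückel's rule classifies the planar ring as antiaromatic.

Antiaromatic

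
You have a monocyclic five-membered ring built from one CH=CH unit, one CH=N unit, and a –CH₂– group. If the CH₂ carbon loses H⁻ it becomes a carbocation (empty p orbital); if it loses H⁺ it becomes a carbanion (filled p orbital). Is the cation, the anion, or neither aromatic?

The anion

In both ions every ring atom is sp² and contributes a p orbital, so both rings are fully conjugated.
Cation: 2 × 2 + 0 = 4 π electrons → 4(1), antiaromatic.
Anion: 2 × 2 + 2 = 6 π electrons → 4(1)+2, aromatic.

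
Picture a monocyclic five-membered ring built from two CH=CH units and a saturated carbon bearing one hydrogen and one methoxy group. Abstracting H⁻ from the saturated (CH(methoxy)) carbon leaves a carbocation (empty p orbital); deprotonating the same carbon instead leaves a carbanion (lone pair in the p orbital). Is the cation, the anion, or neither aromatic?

The anion

In either ion the ring is fully conjugated: every atom, including the new sp² carbon, supplies a p orbital.
Cation: 2 × 2 + 0 = 4 π electrons → 4(1), antiaromatic.
Anion: 2 × 2 + 2 = 6 π electrons → 4(1)+2, aromatic.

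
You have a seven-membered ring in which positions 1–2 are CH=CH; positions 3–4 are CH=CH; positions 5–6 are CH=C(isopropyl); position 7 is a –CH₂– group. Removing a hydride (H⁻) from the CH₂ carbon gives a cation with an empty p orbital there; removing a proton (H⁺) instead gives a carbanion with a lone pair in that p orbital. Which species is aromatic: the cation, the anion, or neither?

In either ion the ring is fully conjugated: every atom, including the new sp² carbon, supplies a p orbital.
Cation: 3 × 2 + 0 = 6 π electrons → 4(1)+2, aromatic.
Anion: 3 × 2 + 2 = 8 π electrons → 4(2), antiaromatic.

The cation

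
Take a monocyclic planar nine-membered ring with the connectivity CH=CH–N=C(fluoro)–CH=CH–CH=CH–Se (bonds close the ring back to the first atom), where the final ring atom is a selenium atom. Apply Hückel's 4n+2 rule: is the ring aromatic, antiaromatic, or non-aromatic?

Check conjugation: the double-bond atoms are sp², each contributing one p electron; the doubly-bonded nitrogens are pyridine-type — their lone pairs lie in the ring plane, leaving one electron in the p orbital; the selenium donates one lone pair from its p orbital — every position has a p orbital, so the cyclic π system is continuous.
Counting π electrons: 4 × 2 = 8 from the double-bond units + 2 from the Se atom = 10.
With 10 π electrons (n = 2), the Hückel 4n+2 condition holds.

Aromatic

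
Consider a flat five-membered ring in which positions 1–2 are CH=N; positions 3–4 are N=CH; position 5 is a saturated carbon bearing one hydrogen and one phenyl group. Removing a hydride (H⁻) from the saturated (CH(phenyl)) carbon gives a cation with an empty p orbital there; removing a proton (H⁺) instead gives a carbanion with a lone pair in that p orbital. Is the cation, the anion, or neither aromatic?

The anion

In either ion the ring is fully conjugated: every atom, including the new sp² carbon, supplies a p orbital.
Cation: 2 × 2 + 0 = 4 π electrons → 4(1), antiaromatic.
Anion: 2 × 2 + 2 = 6 π electrons → 4(1)+2, aromatic.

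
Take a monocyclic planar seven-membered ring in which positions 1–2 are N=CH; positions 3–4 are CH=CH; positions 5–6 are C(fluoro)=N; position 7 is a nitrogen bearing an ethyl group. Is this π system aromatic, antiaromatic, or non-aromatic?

All ring atoms are sp² and supply a p orbital to the ring (the double-bond atoms are sp², each contributing one p electron; each =N– nitrogen is pyridine-type (lone pair in the sp² plane, one electron in the p orbital); the pyrrole-type nitrogen donates its lone pair from the p orbital); the conjugation is uninterrupted.
Tallying contributions gives 3 × 2 = 6 from the double-bond units + 2 from the N(ethyl) atom = 8.
8 = 4(2); a planar, fully conjugated 4n system is antiaromatic.

Antiaromatic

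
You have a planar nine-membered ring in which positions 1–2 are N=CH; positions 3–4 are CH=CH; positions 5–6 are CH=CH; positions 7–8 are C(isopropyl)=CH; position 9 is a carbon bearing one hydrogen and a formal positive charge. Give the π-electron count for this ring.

All ring atoms are sp² and supply a p orbital to the ring (every atom in a ring double bond is sp² and brings one electron to the p orbital; each sp² =N– keeps its lone pair in-plane and puts one electron into the π system; the carbocation has an empty p orbital); the conjugation is uninterrupted.
π-electron count: 4 × 2 = 8 from the double-bond units + 0 from the CH(+) atom = 8.

8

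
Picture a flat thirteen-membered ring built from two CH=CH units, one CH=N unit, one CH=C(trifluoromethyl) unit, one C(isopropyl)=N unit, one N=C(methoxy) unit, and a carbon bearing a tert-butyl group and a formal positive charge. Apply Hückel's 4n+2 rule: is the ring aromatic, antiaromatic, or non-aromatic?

Antiaromatic

Every ring atom contributes a p orbital perpendicular to the ring (the double-bond atoms are sp², each contributing one p electron; the doubly-bonded nitrogens are pyridine-type — their lone pairs lie in the ring plane, leaving one electron in the p orbital; the carbocation has an empty p orbital), so the π system is cyclic and fully conjugated.
Adding the contributions, 6 × 2 = 12 from the double-bond units + 0 from the C(tert-butyl)(+) atom = 12.
12 = 4(3); a planar, fully conjugated 4n system is antiaromatic.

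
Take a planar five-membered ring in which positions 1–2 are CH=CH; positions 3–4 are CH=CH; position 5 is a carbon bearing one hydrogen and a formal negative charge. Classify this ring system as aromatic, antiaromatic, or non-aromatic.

Aromatic

Every ring atom contributes a p orbital perpendicular to the ring (every atom in a ring double bond is sp² and brings one electron to the p orbital; the carbanion's lone pair occupies the p orbital), so the π system is cyclic and fully conjugated.
Tallying contributions gives 2 × 2 = 4 from the double-bond units + 2 from the CH(-) atom = 6.
That gives a 4n+2 count (6, n = 1).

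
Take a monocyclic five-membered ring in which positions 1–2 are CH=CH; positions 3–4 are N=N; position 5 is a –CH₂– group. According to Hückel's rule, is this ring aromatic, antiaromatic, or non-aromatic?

Non-aromatic

The CH2 carbon is saturated: the tetrahedral CH₂ carbon is sp³ and has no p orbital in the ring π system. Conjugation is not continuous around the ring.
Broken conjugation rules out both aromaticity and antiaromaticity.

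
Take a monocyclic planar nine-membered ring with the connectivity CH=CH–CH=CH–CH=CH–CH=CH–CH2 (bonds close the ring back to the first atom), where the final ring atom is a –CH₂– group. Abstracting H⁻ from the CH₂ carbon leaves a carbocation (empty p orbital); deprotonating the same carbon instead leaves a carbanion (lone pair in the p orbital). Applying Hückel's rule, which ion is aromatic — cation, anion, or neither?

The anion

In both ions every ring atom is sp² and contributes a p orbital, so both rings are fully conjugated.
Cation: 4 × 2 + 0 = 8 π electrons → 4(2), antiaromatic.
Anion: 4 × 2 + 2 = 10 π electrons → 4(2)+2, aromatic.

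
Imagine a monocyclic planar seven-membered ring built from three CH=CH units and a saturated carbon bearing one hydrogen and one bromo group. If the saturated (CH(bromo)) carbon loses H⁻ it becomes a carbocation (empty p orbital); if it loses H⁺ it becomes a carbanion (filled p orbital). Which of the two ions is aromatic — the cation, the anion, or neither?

In either ion the ring is fully conjugated: every atom, including the new sp² carbon, supplies a p orbital.
Cation: 3 × 2 + 0 = 6 π electrons → 4(1)+2, aromatic.
Anion: 3 × 2 + 2 = 8 π electrons → 4(2), antiaromatic.

The cation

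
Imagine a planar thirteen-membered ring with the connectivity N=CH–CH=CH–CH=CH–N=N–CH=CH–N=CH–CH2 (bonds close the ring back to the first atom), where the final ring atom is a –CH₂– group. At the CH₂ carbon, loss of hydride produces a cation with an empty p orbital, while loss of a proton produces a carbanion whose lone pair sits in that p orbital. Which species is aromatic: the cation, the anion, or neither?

The anion

In either ion the ring is fully conjugated: every atom, including the new sp² carbon, supplies a p orbital.
Cation: 6 × 2 + 0 = 12 π electrons → 4(3), antiaromatic.
Anion: 6 × 2 + 2 = 14 π electrons → 4(3)+2, aromatic.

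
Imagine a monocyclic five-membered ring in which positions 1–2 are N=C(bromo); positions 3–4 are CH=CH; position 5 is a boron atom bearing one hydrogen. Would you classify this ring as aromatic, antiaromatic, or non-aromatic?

Antiaromatic

All ring atoms are sp² and supply a p orbital to the ring (the double-bond atoms are sp², each contributing one p electron; each sp² =N– keeps its lone pair in-plane and puts one electron into the π system; the boron has an empty p orbital); the conjugation is uninterrupted.
Tallying contributions gives 2 × 2 = 4 from the double-bond units + 0 from the BH atom = 4.
With 4 = 4·1 π electrons, Hückel's rule classifies the planar ring as antiaromatic.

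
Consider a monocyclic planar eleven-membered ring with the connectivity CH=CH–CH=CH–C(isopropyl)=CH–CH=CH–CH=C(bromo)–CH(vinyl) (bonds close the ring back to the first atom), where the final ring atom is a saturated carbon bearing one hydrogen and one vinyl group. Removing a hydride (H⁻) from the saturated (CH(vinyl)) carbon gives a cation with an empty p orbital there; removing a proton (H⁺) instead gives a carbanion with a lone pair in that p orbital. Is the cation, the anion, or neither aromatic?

The cation

Once that carbon is sp², every ring atom has a p orbital and both ions are fully conjugated.
Cation: 5 × 2 + 0 = 10 π electrons → 4(2)+2, aromatic.
Anion: 5 × 2 + 2 = 12 π electrons → 4(3), antiaromatic.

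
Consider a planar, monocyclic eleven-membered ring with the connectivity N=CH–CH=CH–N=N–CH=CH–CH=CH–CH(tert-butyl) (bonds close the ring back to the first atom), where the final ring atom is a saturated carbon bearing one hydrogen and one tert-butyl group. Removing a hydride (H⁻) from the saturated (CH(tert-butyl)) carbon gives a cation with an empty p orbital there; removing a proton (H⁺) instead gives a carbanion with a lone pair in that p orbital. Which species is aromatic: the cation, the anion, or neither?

The cation

In either ion the ring is fully conjugated: every atom, including the new sp² carbon, supplies a p orbital.
Cation: 5 × 2 + 0 = 10 π electrons → 4(2)+2, aromatic.
Anion: 5 × 2 + 2 = 12 π electrons → 4(3), antiaromatic.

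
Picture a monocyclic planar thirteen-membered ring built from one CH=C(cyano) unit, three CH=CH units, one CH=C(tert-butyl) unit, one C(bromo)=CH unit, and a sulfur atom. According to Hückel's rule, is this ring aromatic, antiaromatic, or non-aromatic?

Aromatic

The p orbitals form a continuous loop: each doubly-bonded ring atom is sp² with one p-orbital electron; the sulfur donates one lone pair from its p orbital. The ring is fully conjugated.
Counting π electrons: 6 × 2 = 12 from the double-bond units + 2 from the S atom = 14.
Since 14 = 4·3 + 2, the ring meets the 4n+2 criterion.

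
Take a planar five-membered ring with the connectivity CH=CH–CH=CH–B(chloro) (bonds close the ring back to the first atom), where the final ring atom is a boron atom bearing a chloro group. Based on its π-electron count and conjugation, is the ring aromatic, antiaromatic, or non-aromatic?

Antiaromatic

The p orbitals form a continuous loop: every atom in a ring double bond is sp² and brings one electron to the p orbital; the boron has an empty p orbital. The ring is fully conjugated.
Adding the contributions, 2 × 2 = 4 from the double-bond units + 0 from the B(chloro) atom = 4.
4 = 4(1); a planar, fully conjugated 4n system is antiaromatic.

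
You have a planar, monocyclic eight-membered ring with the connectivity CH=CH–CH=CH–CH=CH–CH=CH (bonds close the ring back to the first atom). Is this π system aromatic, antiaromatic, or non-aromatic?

Antiaromatic

All ring atoms are sp² and supply a p orbital to the ring (the double-bond atoms are sp², each contributing one p electron); the conjugation is uninterrupted.
Counting π electrons: 4 × 2 = 8 from the 4 double-bond units.
With 8 = 4·2 π electrons, Hückel's rule classifies the planar ring as antiaromatic.
(The species described is cyclooctatetraene.)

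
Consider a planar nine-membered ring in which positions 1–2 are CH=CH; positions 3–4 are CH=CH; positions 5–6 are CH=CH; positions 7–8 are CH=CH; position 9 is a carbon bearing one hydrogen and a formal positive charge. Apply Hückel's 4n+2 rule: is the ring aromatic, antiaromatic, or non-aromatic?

The p orbitals form a continuous loop: every atom in a ring double bond is sp² and brings one electron to the p orbital; the carbocation has an empty p orbital. The ring is fully conjugated.
Tallying contributions gives 4 × 2 = 8 from the double-bond units + 0 from the CH(+) atom = 8.
With 8 = 4·2 π electrons, Hückel's rule classifies the planar ring as antiaromatic.

Antiaromatic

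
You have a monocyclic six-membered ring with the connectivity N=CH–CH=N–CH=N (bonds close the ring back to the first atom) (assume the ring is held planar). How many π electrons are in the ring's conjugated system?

Every ring atom contributes a p orbital perpendicular to the ring (the double-bond atoms are sp², each contributing one p electron; each =N– nitrogen is pyridine-type (lone pair in the sp² plane, one electron in the p orbital)), so the π system is cyclic and fully conjugated.
Adding the contributions, 3 × 2 = 6 from the 3 double-bond units.

6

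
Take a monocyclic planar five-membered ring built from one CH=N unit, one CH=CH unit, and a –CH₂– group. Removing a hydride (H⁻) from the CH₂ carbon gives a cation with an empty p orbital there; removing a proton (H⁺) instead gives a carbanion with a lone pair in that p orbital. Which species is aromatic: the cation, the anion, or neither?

Once that carbon is sp², every ring atom has a p orbital and both ions are fully conjugated.
Cation: 2 × 2 + 0 = 4 π electrons → 4(1), antiaromatic.
Anion: 2 × 2 + 2 = 6 π electrons → 4(1)+2, aromatic.

The anion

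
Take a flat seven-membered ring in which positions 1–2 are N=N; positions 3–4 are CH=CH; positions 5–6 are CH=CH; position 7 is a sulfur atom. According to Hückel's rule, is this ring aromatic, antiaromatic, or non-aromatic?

Antiaromatic

Every ring atom contributes a p orbital perpendicular to the ring (each doubly-bonded ring atom is sp² with one p-orbital electron; the doubly-bonded nitrogens are pyridine-type — their lone pairs lie in the ring plane, leaving one electron in the p orbital; the sulfur donates one lone pair from its p orbital), so the π system is cyclic and fully conjugated.
π-electron count: 3 × 2 = 6 from the double-bond units + 2 from the S atom = 8.
8 is a 4n count (n = 2), so the planar conjugated ring is antiaromatic.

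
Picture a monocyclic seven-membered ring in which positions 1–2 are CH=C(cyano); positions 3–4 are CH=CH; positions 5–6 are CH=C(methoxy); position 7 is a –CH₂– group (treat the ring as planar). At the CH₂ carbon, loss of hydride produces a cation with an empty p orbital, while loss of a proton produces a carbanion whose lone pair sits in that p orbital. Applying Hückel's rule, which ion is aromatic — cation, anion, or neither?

In either ion the ring is fully conjugated: every atom, including the new sp² carbon, supplies a p orbital.
Cation: 3 × 2 + 0 = 6 π electrons → 4(1)+2, aromatic.
Anion: 3 × 2 + 2 = 8 π electrons → 4(2), antiaromatic.

The cation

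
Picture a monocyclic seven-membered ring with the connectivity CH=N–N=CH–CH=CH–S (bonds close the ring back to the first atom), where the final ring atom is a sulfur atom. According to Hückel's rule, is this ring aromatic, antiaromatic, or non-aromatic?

Antiaromatic

Check conjugation: every atom in a ring double bond is sp² and brings one electron to the p orbital; the doubly-bonded nitrogens are pyridine-type — their lone pairs lie in the ring plane, leaving one electron in the p orbital; the sulfur donates one lone pair from its p orbital — every position has a p orbital, so the cyclic π system is continuous.
Tallying contributions gives 3 × 2 = 6 from the double-bond units + 2 from the S atom = 8.
A 4n π count (8, n = 2) in a planar conjugated ring means antiaromatic.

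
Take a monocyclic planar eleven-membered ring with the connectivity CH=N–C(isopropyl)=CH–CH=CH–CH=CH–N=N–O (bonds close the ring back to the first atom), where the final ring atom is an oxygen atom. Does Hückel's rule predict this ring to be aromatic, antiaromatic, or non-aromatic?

Antiaromatic

All ring atoms are sp² and supply a p orbital to the ring (each doubly-bonded ring atom is sp² with one p-orbital electron; each =N– nitrogen is pyridine-type (lone pair in the sp² plane, one electron in the p orbital); the oxygen donates one lone pair from its p orbital); the conjugation is uninterrupted.
Counting π electrons: 5 × 2 = 10 from the double-bond units + 2 from the O atom = 12.
With 12 = 4·3 π electrons, Hückel's rule classifies the planar ring as antiaromatic.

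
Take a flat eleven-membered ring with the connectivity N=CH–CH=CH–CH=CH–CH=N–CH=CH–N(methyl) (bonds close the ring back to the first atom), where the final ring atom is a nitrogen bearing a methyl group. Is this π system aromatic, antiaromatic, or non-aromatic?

Check conjugation: each doubly-bonded ring atom is sp² with one p-orbital electron; each sp² =N– keeps its lone pair in-plane and puts one electron into the π system; the pyrrole-type nitrogen donates its lone pair from the p orbital — every position has a p orbital, so the cyclic π system is continuous.
Counting π electrons: 5 × 2 = 10 from the double-bond units + 2 from the N(methyl) atom = 12.
12 = 4(3); a planar, fully conjugated 4n system is antiaromatic.

Antiaromatic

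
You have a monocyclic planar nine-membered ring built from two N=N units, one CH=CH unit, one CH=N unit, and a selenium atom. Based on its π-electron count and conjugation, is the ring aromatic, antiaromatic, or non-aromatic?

Every ring atom contributes a p orbital perpendicular to the ring (every atom in a ring double bond is sp² and brings one electron to the p orbital; the doubly-bonded nitrogens are pyridine-type — their lone pairs lie in the ring plane, leaving one electron in the p orbital; the selenium donates one lone pair from its p orbital), so the π system is cyclic and fully conjugated.
π-electron count: 4 × 2 = 8 from the double-bond units + 2 from the Se atom = 10.
With 10 π electrons (n = 2), the Hückel 4n+2 condition holds.

Aromatic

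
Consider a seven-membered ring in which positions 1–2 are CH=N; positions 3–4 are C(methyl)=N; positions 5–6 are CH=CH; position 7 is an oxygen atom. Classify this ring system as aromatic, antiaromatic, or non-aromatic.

The p orbitals form a continuous loop: each doubly-bonded ring atom is sp² with one p-orbital electron; each sp² =N– keeps its lone pair in-plane and puts one electron into the π system; the oxygen donates one lone pair from its p orbital. The ring is fully conjugated.
π-electron count: 3 × 2 = 6 from the double-bond units + 2 from the O atom = 8.
With 8 = 4·2 π electrons, Hückel's rule classifies the planar ring as antiaromatic.

Antiaromatic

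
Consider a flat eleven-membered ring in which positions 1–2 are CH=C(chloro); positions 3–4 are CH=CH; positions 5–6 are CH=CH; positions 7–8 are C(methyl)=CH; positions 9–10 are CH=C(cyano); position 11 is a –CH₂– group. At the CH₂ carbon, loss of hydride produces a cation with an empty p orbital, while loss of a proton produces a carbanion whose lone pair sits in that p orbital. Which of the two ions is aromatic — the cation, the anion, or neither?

In both ions every ring atom is sp² and contributes a p orbital, so both rings are fully conjugated.
Cation: 5 × 2 + 0 = 10 π electrons → 4(2)+2, aromatic.
Anion: 5 × 2 + 2 = 12 π electrons → 4(3), antiaromatic.

The cation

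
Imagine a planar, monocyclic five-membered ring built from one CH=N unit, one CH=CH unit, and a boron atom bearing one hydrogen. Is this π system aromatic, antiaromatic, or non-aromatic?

Antiaromatic

The p orbitals form a continuous loop: the double-bond atoms are sp², each contributing one p electron; the doubly-bonded nitrogens are pyridine-type — their lone pairs lie in the ring plane, leaving one electron in the p orbital; the boron has an empty p orbital. The ring is fully conjugated.
π-electron count: 2 × 2 = 4 from the double-bond units + 0 from the BH atom = 4.
A 4n π count (4, n = 1) in a planar conjugated ring means antiaromatic.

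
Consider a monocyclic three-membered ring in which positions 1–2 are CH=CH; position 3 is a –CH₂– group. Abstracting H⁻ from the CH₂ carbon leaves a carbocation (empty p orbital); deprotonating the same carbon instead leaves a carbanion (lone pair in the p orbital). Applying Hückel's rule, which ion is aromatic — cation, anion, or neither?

The cation

In both ions every ring atom is sp² and contributes a p orbital, so both rings are fully conjugated.
Cation: 1 × 2 + 0 = 2 π electrons → 4(0)+2, aromatic.
Anion: 1 × 2 + 2 = 4 π electrons → 4(1), antiaromatic.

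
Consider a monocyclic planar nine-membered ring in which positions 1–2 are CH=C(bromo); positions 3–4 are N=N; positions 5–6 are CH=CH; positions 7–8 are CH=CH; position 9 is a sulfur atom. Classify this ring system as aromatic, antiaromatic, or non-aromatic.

Every ring atom contributes a p orbital perpendicular to the ring (the double-bond atoms are sp², each contributing one p electron; each =N– nitrogen is pyridine-type (lone pair in the sp² plane, one electron in the p orbital); the sulfur donates one lone pair from its p orbital), so the π system is cyclic and fully conjugated.
π-electron count: 4 × 2 = 8 from the double-bond units + 2 from the S atom = 10.
With 10 π electrons (n = 2), the Hückel 4n+2 condition holds.

Aromatic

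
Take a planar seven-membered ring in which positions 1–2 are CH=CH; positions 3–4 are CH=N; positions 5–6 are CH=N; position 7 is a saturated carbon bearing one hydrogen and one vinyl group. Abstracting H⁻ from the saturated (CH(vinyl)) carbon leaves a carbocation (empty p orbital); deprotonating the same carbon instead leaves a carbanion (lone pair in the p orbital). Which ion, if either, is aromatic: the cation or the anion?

Both ions have a continuous loop of p orbitals — each ring atom is sp².
Cation: 3 × 2 + 0 = 6 π electrons → 4(1)+2, aromatic.
Anion: 3 × 2 + 2 = 8 π electrons → 4(2), antiaromatic.

The cation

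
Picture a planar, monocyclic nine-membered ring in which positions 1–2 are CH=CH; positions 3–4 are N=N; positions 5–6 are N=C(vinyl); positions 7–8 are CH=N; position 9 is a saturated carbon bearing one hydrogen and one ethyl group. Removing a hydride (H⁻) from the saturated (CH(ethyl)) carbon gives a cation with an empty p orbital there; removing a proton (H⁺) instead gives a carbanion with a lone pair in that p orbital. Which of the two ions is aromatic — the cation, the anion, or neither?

In either ion the ring is fully conjugated: every atom, including the new sp² carbon, supplies a p orbital.
Cation: 4 × 2 + 0 = 8 π electrons → 4(2), antiaromatic.
Anion: 4 × 2 + 2 = 10 π electrons → 4(2)+2, aromatic.

The anion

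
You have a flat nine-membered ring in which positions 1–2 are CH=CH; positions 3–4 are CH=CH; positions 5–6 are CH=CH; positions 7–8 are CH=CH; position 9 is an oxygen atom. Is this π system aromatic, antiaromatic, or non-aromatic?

Aromatic

Check conjugation: every atom in a ring double bond is sp² and brings one electron to the p orbital; the oxygen donates one lone pair from its p orbital — every position has a p orbital, so the cyclic π system is continuous.
π-electron count: 4 × 2 = 8 from the double-bond units + 2 from the O atom = 10.
With 10 π electrons (n = 2), the Hückel 4n+2 condition holds.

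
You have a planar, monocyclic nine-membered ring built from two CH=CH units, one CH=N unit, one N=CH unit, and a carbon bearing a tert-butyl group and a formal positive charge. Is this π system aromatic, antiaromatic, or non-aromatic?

Antiaromatic

The p orbitals form a continuous loop: the double-bond atoms are sp², each contributing one p electron; each sp² =N– keeps its lone pair in-plane and puts one electron into the π system; the carbocation has an empty p orbital. The ring is fully conjugated.
π-electron count: 4 × 2 = 8 from the double-bond units + 0 from the C(tert-butyl)(+) atom = 8.
8 = 4(2); a planar, fully conjugated 4n system is antiaromatic.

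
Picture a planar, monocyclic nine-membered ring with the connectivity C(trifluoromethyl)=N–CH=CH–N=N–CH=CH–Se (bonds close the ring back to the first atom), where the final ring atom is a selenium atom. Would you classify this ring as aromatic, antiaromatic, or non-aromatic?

The p orbitals form a continuous loop: each doubly-bonded ring atom is sp² with one p-orbital electron; each sp² =N– keeps its lone pair in-plane and puts one electron into the π system; the selenium donates one lone pair from its p orbital. The ring is fully conjugated.
Tallying contributions gives 4 × 2 = 8 from the double-bond units + 2 from the Se atom = 10.
10 = 4(2) + 2, which satisfies Hückel's 4n+2 rule.

Aromatic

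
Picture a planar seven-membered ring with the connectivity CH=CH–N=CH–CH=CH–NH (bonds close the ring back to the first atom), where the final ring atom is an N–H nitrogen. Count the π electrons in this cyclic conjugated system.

Check conjugation: every atom in a ring double bond is sp² and brings one electron to the p orbital; each sp² =N– keeps its lone pair in-plane and puts one electron into the π system; the pyrrole-type nitrogen donates its lone pair from the p orbital — every position has a p orbital, so the cyclic π system is continuous.
Tallying contributions gives 3 × 2 = 6 from the double-bond units + 2 from the NH atom = 8.

8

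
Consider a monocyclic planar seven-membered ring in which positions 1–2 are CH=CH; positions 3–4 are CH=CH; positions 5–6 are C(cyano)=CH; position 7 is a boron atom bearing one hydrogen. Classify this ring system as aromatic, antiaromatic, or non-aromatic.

Check conjugation: the double-bond atoms are sp², each contributing one p electron; the boron has an empty p orbital — every position has a p orbital, so the cyclic π system is continuous.
Adding the contributions, 3 × 2 = 6 from the double-bond units + 0 from the BH atom = 6.
6 = 4(1) + 2, which satisfies Hückel's 4n+2 rule.

Aromatic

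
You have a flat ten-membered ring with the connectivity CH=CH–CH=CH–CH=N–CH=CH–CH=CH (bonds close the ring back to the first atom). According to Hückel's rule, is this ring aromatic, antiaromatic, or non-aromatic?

The p orbitals form a continuous loop: the double-bond atoms are sp², each contributing one p electron; each sp² =N– keeps its lone pair in-plane and puts one electron into the π system. The ring is fully conjugated.
π-electron count: 5 × 2 = 10 from the 5 double-bond units.
That gives a 4n+2 count (10, n = 2).

Aromatic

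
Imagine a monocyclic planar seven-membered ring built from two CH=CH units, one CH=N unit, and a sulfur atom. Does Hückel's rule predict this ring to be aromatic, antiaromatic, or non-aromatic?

The p orbitals form a continuous loop: every atom in a ring double bond is sp² and brings one electron to the p orbital; the doubly-bonded nitrogens are pyridine-type — their lone pairs lie in the ring plane, leaving one electron in the p orbital; the sulfur donates one lone pair from its p orbital. The ring is fully conjugated.
Adding the contributions, 3 × 2 = 6 from the double-bond units + 2 from the S atom = 8.
With 8 = 4·2 π electrons, Hückel's rule classifies the planar ring as antiaromatic.

Antiaromatic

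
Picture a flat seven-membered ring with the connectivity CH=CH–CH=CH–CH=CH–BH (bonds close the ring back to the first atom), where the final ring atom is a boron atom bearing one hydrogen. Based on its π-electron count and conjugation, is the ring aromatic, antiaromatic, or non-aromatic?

Aromatic

The p orbitals form a continuous loop: the double-bond atoms are sp², each contributing one p electron; the boron has an empty p orbital. The ring is fully conjugated.
Counting π electrons: 3 × 2 = 6 from the double-bond units + 0 from the BH atom = 6.
That gives a 4n+2 count (6, n = 1).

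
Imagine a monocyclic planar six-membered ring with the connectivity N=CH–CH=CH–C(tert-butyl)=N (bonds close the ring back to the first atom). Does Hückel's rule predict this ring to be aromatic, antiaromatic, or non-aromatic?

Aromatic

The p orbitals form a continuous loop: every atom in a ring double bond is sp² and brings one electron to the p orbital; the doubly-bonded nitrogens are pyridine-type — their lone pairs lie in the ring plane, leaving one electron in the p orbital. The ring is fully conjugated.
π-electron count: 3 × 2 = 6 from the 3 double-bond units.
That gives a 4n+2 count (6, n = 1).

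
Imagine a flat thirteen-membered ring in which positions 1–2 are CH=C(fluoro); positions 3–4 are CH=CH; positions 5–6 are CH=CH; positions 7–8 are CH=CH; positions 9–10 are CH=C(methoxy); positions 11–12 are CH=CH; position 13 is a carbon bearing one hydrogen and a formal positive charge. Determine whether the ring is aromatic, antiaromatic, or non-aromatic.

Antiaromatic

All ring atoms are sp² and supply a p orbital to the ring (the double-bond atoms are sp², each contributing one p electron; the carbocation has an empty p orbital); the conjugation is uninterrupted.
Tallying contributions gives 6 × 2 = 12 from the double-bond units + 0 from the CH(+) atom = 12.
A 4n π count (12, n = 3) in a planar conjugated ring means antiaromatic.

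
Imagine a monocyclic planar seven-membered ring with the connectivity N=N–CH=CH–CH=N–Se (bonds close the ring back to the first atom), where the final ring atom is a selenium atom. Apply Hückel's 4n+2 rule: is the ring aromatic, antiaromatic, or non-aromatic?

Check conjugation: the double-bond atoms are sp², each contributing one p electron; the doubly-bonded nitrogens are pyridine-type — their lone pairs lie in the ring plane, leaving one electron in the p orbital; the selenium donates one lone pair from its p orbital — every position has a p orbital, so the cyclic π system is continuous.
Adding the contributions, 3 × 2 = 6 from the double-bond units + 2 from the Se atom = 8.
8 is a 4n count (n = 2), so the planar conjugated ring is antiaromatic.

Antiaromatic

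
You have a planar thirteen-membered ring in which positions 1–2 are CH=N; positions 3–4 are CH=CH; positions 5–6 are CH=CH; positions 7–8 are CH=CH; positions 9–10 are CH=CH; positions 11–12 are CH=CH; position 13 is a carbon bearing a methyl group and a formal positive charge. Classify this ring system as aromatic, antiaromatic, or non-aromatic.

Antiaromatic

All ring atoms are sp² and supply a p orbital to the ring (the double-bond atoms are sp², each contributing one p electron; each sp² =N– keeps its lone pair in-plane and puts one electron into the π system; the carbocation has an empty p orbital); the conjugation is uninterrupted.
Tallying contributions gives 6 × 2 = 12 from the double-bond units + 0 from the C(methyl)(+) atom = 12.
12 is a 4n count (n = 3), so the planar conjugated ring is antiaromatic.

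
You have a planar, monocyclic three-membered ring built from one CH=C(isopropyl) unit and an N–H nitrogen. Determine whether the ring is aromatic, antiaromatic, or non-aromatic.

Antiaromatic

The p orbitals form a continuous loop: each doubly-bonded ring atom is sp² with one p-orbital electron; the pyrrole-type nitrogen donates its lone pair from the p orbital. The ring is fully conjugated.
Tallying contributions gives 1 × 2 = 2 from the double-bond unit + 2 from the NH atom = 4.
A 4n π count (4, n = 1) in a planar conjugated ring means antiaromatic.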